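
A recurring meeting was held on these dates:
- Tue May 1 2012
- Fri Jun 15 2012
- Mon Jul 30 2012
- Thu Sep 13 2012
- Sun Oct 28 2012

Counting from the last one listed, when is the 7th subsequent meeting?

Sun Sep 8 2013

The spacing is 45, 45, 45, 45 days — always 45 days.
Sun Oct 28 2012 + 45 days = Wed Dec 12 2012.
Wed Dec 12 2012 + 45 days = Sat Jan 26 2013.
Sat Jan 26 2013 + 45 days = Tue Mar 12 2013.
Tue Mar 12 2013 + 45 days = Fri Apr 26 2013.
Fri Apr 26 2013 + 45 days = Mon Jun 10 2013.
Mon Jun 10 2013 + 45 days = Thu Jul 25 2013.
Thu Jul 25 2013 + 45 days = Sun Sep 8 2013.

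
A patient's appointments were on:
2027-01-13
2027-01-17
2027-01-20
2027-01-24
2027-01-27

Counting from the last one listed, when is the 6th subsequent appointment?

2027-02-17

The gap pattern 4, 3, 4, 3 repeats every 2 events.
These are the Wednesdays and Sundays of each week.
Next Sunday: 2027-01-31.
The following Wednesday is 2027-02-03.
The following Sunday is 2027-02-07.
Next Wednesday: 2027-02-10.
The following Sunday is 2027-02-14.
The following Wednesday is 2027-02-17.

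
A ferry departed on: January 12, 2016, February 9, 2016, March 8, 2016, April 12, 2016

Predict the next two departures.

May 10, 2016; June 14, 2016

These are Tuesdays at 28- or 35-day spacing (28, 28, 35).
The pattern: 2nd Tuesday of the month.
2nd Tuesday of May 2016: May 10, 2016.
2nd Tuesday of June 2016: June 14, 2016.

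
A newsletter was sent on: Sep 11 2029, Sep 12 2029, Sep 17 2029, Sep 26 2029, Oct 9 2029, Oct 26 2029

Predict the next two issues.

Gaps: 1, 5, 9, 13, 17 days — each gap is 4 larger than the previous one.
Next gap: 21 days. Oct 26 2029 + 21 days = Nov 16 2029.
Next gap: 25 days. Nov 16 2029 + 25 days = Dec 11 2029.

Nov 16 2029, Dec 11 2029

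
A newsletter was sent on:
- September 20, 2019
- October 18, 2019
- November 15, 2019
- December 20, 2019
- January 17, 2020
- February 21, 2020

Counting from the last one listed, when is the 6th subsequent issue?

August 21, 2020

These are Fridays at 28- or 35-day spacing (28, 28, 35, 28, 35).
The pattern: 3rd Friday of the month.
3rd Friday of March 2020: March 20, 2020.
3rd Friday of April 2020: April 17, 2020.
3rd Friday of May 2020: May 15, 2020.
June 2020 — 3rd Friday is June 19, 2020.
3rd Friday of July 2020: July 17, 2020.
August 2020 — 3rd Friday is August 21, 2020.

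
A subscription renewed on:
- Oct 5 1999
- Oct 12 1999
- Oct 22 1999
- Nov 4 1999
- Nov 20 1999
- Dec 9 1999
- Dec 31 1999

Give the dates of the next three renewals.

Jan 25 2000, Feb 22 2000, Mar 24 2000

Intervals are 7, 10, 13, 16, 19, 22 days — an arithmetic progression with common difference 3.
Next gap: 25 days. Dec 31 1999 + 25 days = Jan 25 2000.
Next gap: 28 days. Jan 25 2000 + 28 days = Feb 22 2000.
Next gap: 31 days. Feb 22 2000 + 31 days = Mar 24 2000.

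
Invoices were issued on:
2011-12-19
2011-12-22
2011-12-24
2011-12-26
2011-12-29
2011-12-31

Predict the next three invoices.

The gap pattern 3, 2, 2, 3, 2 repeats every 3 events.
These are the Mondays, Thursdays and Saturdays of each week.
The following Monday is 2012-01-02.
The following Thursday is 2012-01-05.
The following Saturday is 2012-01-07.

2012-01-02, 2012-01-05, 2012-01-07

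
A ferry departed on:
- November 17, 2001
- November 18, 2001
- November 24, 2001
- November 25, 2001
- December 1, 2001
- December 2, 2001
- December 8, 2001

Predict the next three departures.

Every event lands on a Saturday or Sunday (gaps cycle 1, 6, 1, 6, 1, 6).
So the schedule is: every Saturday and Sunday.
The following Sunday is December 9, 2001.
Next Saturday: December 15, 2001.
Next Sunday: December 16, 2001.

December 9, 2001; December 15, 2001; December 16, 2001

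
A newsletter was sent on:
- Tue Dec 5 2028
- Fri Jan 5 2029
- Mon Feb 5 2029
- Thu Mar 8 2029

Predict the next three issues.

Sun Apr 8 2029, Wed May 9 2029, Sat Jun 9 2029

Gaps between consecutive events: 31, 31, 31 days — a constant 31-day interval.
Thu Mar 8 2029 + 31 days = Sun Apr 8 2029.
Sun Apr 8 2029 + 31 days = Wed May 9 2029.
Wed May 9 2029 + 31 days = Sat Jun 9 2029.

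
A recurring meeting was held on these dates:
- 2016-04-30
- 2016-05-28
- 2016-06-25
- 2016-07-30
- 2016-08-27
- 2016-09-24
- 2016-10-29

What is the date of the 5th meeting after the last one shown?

These are Saturdays with 28, 28, 35, 28, 28, 35-day gaps.
Each is the final Saturday of its month — 2016-04-30 is past the 28th, so '4th Saturday' doesn't fit.
Last Saturday of November 2016: 2016-11-26.
December 2016 ends with Saturday 2016-12-31.
January 2017 ends with Saturday 2017-01-28.
Last Saturday of February 2017: 2017-02-25.
March 2017 ends with Saturday 2017-03-25.

2017-03-25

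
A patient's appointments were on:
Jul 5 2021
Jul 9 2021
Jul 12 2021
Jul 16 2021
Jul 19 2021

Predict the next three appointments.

The gap pattern 4, 3, 4, 3 repeats every 2 events.
These are the Mondays and Fridays of each week.
The following Friday is Jul 23 2021.
Next Monday: Jul 26 2021.
Next Friday: Jul 30 2021.

Jul 23 2021, Jul 26 2021, Jul 30 2021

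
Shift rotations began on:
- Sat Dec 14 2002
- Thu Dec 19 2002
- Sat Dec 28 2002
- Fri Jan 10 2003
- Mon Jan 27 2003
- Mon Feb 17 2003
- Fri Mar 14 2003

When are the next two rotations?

Gaps: 5, 9, 13, 17, 21, 25 days — each gap is 4 larger than the previous one.
Next gap: 29 days. Fri Mar 14 2003 + 29 days = Sat Apr 12 2003.
Next gap: 33 days. Sat Apr 12 2003 + 33 days = Thu May 15 2003.

Sat Apr 12 2003, Thu May 15 2003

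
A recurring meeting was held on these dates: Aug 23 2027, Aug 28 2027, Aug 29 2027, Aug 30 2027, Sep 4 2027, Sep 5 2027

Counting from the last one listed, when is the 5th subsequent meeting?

The gap pattern 5, 1, 1, 5, 1 repeats every 3 events.
These are the Mondays, Saturdays and Sundays of each week.
The following Monday is Sep 6 2027.
Next Saturday: Sep 11 2027.
The following Sunday is Sep 12 2027.
Next Monday: Sep 13 2027.
The following Saturday is Sep 18 2027.

Sep 18 2027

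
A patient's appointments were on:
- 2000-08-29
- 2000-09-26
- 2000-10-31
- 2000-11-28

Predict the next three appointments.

These are Tuesdays with 28, 35, 28-day gaps.
Each is the final Tuesday of its month — 2000-08-29 is past the 28th, so '4th Tuesday' doesn't fit.
Last Tuesday of December 2000: 2000-12-26.
Last Tuesday of January 2001: 2001-01-30.
Last Tuesday of February 2001: 2001-02-27.

2000-12-26, 2001-01-30, 2001-02-27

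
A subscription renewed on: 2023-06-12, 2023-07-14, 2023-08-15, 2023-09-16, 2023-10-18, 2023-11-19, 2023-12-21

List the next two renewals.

Every event comes 32 days after the last (32, 32, 32, 32, 32, 32).
2023-12-21 + 32 days = 2024-01-22.
2024-01-22 + 32 days = 2024-02-23.

2024-01-22, 2024-02-23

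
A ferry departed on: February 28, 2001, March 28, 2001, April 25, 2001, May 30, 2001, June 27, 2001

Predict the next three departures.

Every date is a Wednesday; gaps 28, 28, 35, 28 days.
Each is the last Wednesday of its month (at least one falls on the 29th or later, ruling out '4th Wednesday').
July 2001 ends with Wednesday July 25, 2001.
Last Wednesday of August 2001: August 29, 2001.
Last Wednesday of September 2001: September 26, 2001.

July 25, 2001; August 29, 2001; September 26, 2001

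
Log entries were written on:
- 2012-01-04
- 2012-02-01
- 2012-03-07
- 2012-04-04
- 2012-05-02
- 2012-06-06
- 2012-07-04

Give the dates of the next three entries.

2012-08-01, 2012-09-05, 2012-10-03

Gaps: 28, 35, 28, 28, 35, 28 days — a mix of 28 and 35. Every date is a Wednesday.
Each is the 1st Wednesday of its month.
1st Wednesday of August 2012: 2012-08-01.
1st Wednesday of September 2012: 2012-09-05.
1st Wednesday of October 2012: 2012-10-03.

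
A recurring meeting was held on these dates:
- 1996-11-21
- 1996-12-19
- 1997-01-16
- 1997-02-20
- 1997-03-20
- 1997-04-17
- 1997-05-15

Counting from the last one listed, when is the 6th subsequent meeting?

These are Thursdays at 28- or 35-day spacing (28, 28, 35, 28, 28, 28).
The pattern: 3rd Thursday of the month.
June 1997 — 3rd Thursday is 1997-06-19.
July 1997 — 3rd Thursday is 1997-07-17.
August 1997 — 3rd Thursday is 1997-08-21.
3rd Thursday of September 1997: 1997-09-18.
3rd Thursday of October 1997: 1997-10-16.
3rd Thursday of November 1997: 1997-11-20.

1997-11-20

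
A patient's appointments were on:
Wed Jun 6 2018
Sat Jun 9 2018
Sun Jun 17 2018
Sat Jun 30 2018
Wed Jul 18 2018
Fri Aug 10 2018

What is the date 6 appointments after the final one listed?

The spacing grows by 5 each time: 3, 8, 13, 18, 23 days.
Next gap: 28 days. Fri Aug 10 2018 + 28 days = Fri Sep 7 2018.
Next gap: 33 days. Fri Sep 7 2018 + 33 days = Wed Oct 10 2018.
Next gap: 38 days. Wed Oct 10 2018 + 38 days = Sat Nov 17 2018.
Next gap: 43 days. Sat Nov 17 2018 + 43 days = Sun Dec 30 2018.
Next gap: 48 days. Sun Dec 30 2018 + 48 days = Sat Feb 16 2019.
Next gap: 53 days. Sat Feb 16 2019 + 53 days = Wed Apr 10 2019.

Wed Apr 10 2019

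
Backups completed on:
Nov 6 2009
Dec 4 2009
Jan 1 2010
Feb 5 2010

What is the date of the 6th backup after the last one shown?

These are Fridays at 28- or 35-day spacing (28, 28, 35).
The pattern: 1st Friday of the month.
1st Friday of March 2010: Mar 5 2010.
April 2010 — 1st Friday is Apr 2 2010.
1st Friday of May 2010: May 7 2010.
1st Friday of June 2010: Jun 4 2010.
1st Friday of July 2010: Jul 2 2010.
1st Friday of August 2010: Aug 6 2010.

Aug 6 2010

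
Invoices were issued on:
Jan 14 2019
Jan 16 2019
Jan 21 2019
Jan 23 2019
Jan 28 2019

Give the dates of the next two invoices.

The gap pattern 2, 5, 2, 5 repeats every 2 events.
These are the Mondays and Wednesdays of each week.
Next Wednesday: Jan 30 2019.
The following Monday is Feb 4 2019.

Jan 30 2019, Feb 4 2019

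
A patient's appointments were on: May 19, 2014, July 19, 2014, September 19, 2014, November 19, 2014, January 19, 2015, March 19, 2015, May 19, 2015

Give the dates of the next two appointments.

July 19, 2015; September 19, 2015

Gaps: 61, 62, 61, 61, 59, 61 days — not constant. Every event is on the 19th of the month.
Pattern: the 19th of every 2 months.
July 2015: July 19, 2015.
Next: September 2015 → September 19, 2015.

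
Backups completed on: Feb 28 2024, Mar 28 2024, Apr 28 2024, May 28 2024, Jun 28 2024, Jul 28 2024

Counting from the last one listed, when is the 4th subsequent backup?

Nov 28 2024

Gaps: 29, 31, 30, 31, 30 days — not constant. Every event is on the 28th of the month.
Pattern: the 28th of each month.
August 2024: Aug 28 2024.
Next: September 2024 → Sep 28 2024.
October 2024: Oct 28 2024.
Next: November 2024 → Nov 28 2024.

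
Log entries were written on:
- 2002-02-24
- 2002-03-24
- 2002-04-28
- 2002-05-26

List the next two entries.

2002-06-23, 2002-07-28

These are Sundays at 28- or 35-day spacing (28, 35, 28).
The pattern: 4th Sunday of the month.
4th Sunday of June 2002: 2002-06-23.
July 2002 — 4th Sunday is 2002-07-28.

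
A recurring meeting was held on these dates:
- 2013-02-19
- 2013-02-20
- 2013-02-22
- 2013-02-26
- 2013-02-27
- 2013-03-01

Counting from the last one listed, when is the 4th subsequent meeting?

Gaps: 1, 2, 4, 1, 2 days — not constant, but cyclic with period 3.
The events fall on every Tuesday, Wednesday and Friday.
The following Tuesday is 2013-03-05.
The following Wednesday is 2013-03-06.
The following Friday is 2013-03-08.
The following Tuesday is 2013-03-12.

2013-03-12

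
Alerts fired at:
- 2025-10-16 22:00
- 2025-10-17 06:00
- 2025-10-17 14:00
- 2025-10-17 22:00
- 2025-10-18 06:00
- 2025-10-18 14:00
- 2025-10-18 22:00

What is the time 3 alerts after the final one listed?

2025-10-19 22:00

Spacing: 8, 8, 8, 8, 8, 8 h — constant 8 h.
2025-10-18 22:00 + 8 h = 2025-10-19 06:00.
2025-10-19 06:00 + 8 h = 2025-10-19 14:00.
2025-10-19 14:00 + 8 h = 2025-10-19 22:00.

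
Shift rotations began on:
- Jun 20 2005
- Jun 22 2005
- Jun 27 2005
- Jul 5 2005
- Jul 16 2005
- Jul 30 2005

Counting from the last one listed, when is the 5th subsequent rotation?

Intervals are 2, 5, 8, 11, 14 days — an arithmetic progression with common difference 3.
Next gap: 17 days. Jul 30 2005 + 17 days = Aug 16 2005.
Next gap: 20 days. Aug 16 2005 + 20 days = Sep 5 2005.
Next gap: 23 days. Sep 5 2005 + 23 days = Sep 28 2005.
Next gap: 26 days. Sep 28 2005 + 26 days = Oct 24 2005.
Next gap: 29 days. Oct 24 2005 + 29 days = Nov 22 2005.

Nov 22 2005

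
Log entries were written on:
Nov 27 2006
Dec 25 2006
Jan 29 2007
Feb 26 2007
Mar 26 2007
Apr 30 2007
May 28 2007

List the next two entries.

These are Mondays with 28, 35, 28, 28, 35, 28-day gaps.
Each is the final Monday of its month — Jan 29 2007 is past the 28th, so '4th Monday' doesn't fit.
Last Monday of June 2007: Jun 25 2007.
Last Monday of July 2007: Jul 30 2007.

Jun 25 2007, Jul 30 2007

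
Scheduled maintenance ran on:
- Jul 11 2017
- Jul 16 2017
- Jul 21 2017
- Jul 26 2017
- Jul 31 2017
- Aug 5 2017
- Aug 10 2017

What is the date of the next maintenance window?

Aug 15 2017

The spacing is 5, 5, 5, 5, 5, 5 days — always 5 days.
Aug 10 2017 + 5 days = Aug 15 2017.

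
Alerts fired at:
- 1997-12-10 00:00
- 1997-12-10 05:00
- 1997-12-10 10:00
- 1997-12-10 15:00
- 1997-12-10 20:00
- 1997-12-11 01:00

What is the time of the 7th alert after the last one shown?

1997-12-12 12:00

Spacing: 5, 5, 5, 5, 5 h — constant 5 h.
1997-12-11 01:00 + 5 h = 1997-12-11 06:00.
1997-12-11 06:00 + 5 h = 1997-12-11 11:00.
1997-12-11 11:00 + 5 h = 1997-12-11 16:00.
1997-12-11 16:00 + 5 h = 1997-12-11 21:00.
1997-12-11 21:00 + 5 h = 1997-12-12 02:00.
1997-12-12 02:00 + 5 h = 1997-12-12 07:00.
1997-12-12 07:00 + 5 h = 1997-12-12 12:00.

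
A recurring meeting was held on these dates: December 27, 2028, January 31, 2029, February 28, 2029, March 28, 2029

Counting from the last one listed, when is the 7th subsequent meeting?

All Wednesdays; the gaps (35, 28, 28) vary with month length.
This is the last Wednesday of each month.
Last Wednesday of April 2029: April 25, 2029.
May 2029 ends with Wednesday May 30, 2029.
June 2029 ends with Wednesday June 27, 2029.
Last Wednesday of July 2029: July 25, 2029.
Last Wednesday of August 2029: August 29, 2029.
September 2029 ends with Wednesday September 26, 2029.
Last Wednesday of October 2029: October 31, 2029.

October 31, 2029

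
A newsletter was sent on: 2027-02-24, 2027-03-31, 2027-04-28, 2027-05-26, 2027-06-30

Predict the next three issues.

These are Wednesdays with 35, 28, 28, 35-day gaps.
Each is the final Wednesday of its month — 2027-03-31 is past the 28th, so '4th Wednesday' doesn't fit.
Last Wednesday of July 2027: 2027-07-28.
August 2027 ends with Wednesday 2027-08-25.
Last Wednesday of September 2027: 2027-09-29.

2027-07-28, 2027-08-25, 2027-09-29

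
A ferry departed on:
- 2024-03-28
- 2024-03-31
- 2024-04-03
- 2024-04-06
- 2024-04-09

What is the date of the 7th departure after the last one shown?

The spacing is 3, 3, 3, 3 days — always 3 days.
2024-04-09 + 3 days = 2024-04-12.
2024-04-12 + 3 days = 2024-04-15.
2024-04-15 + 3 days = 2024-04-18.
2024-04-18 + 3 days = 2024-04-21.
2024-04-21 + 3 days = 2024-04-24.
2024-04-24 + 3 days = 2024-04-27.
2024-04-27 + 3 days = 2024-04-30.

2024-04-30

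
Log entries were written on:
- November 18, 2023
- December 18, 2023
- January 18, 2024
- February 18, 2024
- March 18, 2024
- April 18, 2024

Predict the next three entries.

Each date is the 18th; the gaps (30, 31, 31, 29, 31) track the month lengths.
The rule is the 18th of each month.
Next: May 2024 → May 18, 2024.
Next: June 2024 → June 18, 2024.
Next: July 2024 → July 18, 2024.

May 18, 2024; June 18, 2024; July 18, 2024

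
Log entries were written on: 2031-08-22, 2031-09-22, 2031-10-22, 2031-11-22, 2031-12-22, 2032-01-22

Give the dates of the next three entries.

Each date is the 22nd; the gaps (31, 30, 31, 30, 31) track the month lengths.
The rule is the 22nd of each month.
Next: February 2032 → 2032-02-22.
March 2032: 2032-03-22.
April 2032: 2032-04-22.

2032-02-22, 2032-03-22, 2032-04-22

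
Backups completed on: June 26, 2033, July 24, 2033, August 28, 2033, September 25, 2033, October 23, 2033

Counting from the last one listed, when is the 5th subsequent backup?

All dates are Sundays, 28, 35, 28, 28 days apart.
Specifically, the 4th Sunday of each month.
4th Sunday of November 2033: November 27, 2033.
December 2033 — 4th Sunday is December 25, 2033.
January 2034 — 4th Sunday is January 22, 2034.
February 2034 — 4th Sunday is February 26, 2034.
4th Sunday of March 2034: March 26, 2034.

March 26, 2034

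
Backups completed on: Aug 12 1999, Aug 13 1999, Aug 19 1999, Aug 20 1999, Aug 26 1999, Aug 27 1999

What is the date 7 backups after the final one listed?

Sep 23 1999

The gap pattern 1, 6, 1, 6, 1 repeats every 2 events.
These are the Thursdays and Fridays of each week.
The following Thursday is Sep 2 1999.
Next Friday: Sep 3 1999.
Next Thursday: Sep 9 1999.
Next Friday: Sep 10 1999.
The following Thursday is Sep 16 1999.
The following Friday is Sep 17 1999.
Next Thursday: Sep 23 1999.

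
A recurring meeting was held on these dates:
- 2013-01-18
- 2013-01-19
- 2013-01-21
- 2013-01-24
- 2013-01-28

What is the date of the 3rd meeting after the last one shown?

2013-02-15

The spacing grows by 1 each time: 1, 2, 3, 4 days.
Next gap: 5 days. 2013-01-28 + 5 days = 2013-02-02.
Next gap: 6 days. 2013-02-02 + 6 days = 2013-02-08.
Next gap: 7 days. 2013-02-08 + 7 days = 2013-02-15.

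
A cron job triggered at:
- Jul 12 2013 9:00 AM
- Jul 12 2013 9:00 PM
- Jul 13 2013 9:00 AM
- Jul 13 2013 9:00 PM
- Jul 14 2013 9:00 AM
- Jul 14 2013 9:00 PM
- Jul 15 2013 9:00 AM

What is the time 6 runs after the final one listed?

Gaps: 12, 12, 12, 12, 12, 12 hours — each event is 12 hours after the previous one.
Jul 15 2013 9:00 AM + 12 h = Jul 15 2013 9:00 PM.
Jul 15 2013 9:00 PM + 12 h = Jul 16 2013 9:00 AM.
Jul 16 2013 9:00 AM + 12 h = Jul 16 2013 9:00 PM.
Jul 16 2013 9:00 PM + 12 h = Jul 17 2013 9:00 AM.
Jul 17 2013 9:00 AM + 12 h = Jul 17 2013 9:00 PM.
Jul 17 2013 9:00 PM + 12 h = Jul 18 2013 9:00 AM.

Jul 18 2013 9:00 AM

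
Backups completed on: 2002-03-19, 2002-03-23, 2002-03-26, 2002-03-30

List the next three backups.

2002-04-02, 2002-04-06, 2002-04-09

Gaps: 4, 3, 4 days — not constant, but cyclic with period 2.
The events fall on every Tuesday and Saturday.
Next Tuesday: 2002-04-02.
The following Saturday is 2002-04-06.
The following Tuesday is 2002-04-09.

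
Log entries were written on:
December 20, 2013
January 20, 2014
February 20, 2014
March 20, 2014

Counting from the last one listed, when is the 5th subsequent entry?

Gaps: 31, 31, 28 days — not constant. Every event is on the 20th of the month.
Pattern: the 20th of each month.
April 2014: April 20, 2014.
Next: May 2014 → May 20, 2014.
June 2014: June 20, 2014.
July 2014: July 20, 2014.
August 2014: August 20, 2014.

August 20, 2014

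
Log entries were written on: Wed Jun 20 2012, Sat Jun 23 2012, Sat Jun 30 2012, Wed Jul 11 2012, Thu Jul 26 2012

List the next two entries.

Tue Aug 14 2012, Thu Sep 6 2012

Intervals are 3, 7, 11, 15 days — an arithmetic progression with common difference 4.
Next gap: 19 days. Thu Jul 26 2012 + 19 days = Tue Aug 14 2012.
Next gap: 23 days. Tue Aug 14 2012 + 23 days = Thu Sep 6 2012.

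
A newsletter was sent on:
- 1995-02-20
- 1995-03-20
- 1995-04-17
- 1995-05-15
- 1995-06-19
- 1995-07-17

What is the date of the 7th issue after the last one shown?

1996-02-19

These are Mondays at 28- or 35-day spacing (28, 28, 28, 35, 28).
The pattern: 3rd Monday of the month.
August 1995 — 3rd Monday is 1995-08-21.
3rd Monday of September 1995: 1995-09-18.
3rd Monday of October 1995: 1995-10-16.
November 1995 — 3rd Monday is 1995-11-20.
3rd Monday of December 1995: 1995-12-18.
3rd Monday of January 1996: 1996-01-15.
February 1996 — 3rd Monday is 1996-02-19.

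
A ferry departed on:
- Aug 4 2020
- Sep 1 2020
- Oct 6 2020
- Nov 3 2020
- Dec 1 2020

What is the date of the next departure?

Jan 5 2021

Gaps: 28, 35, 28, 28 days — a mix of 28 and 35. Every date is a Tuesday.
Each is the 1st Tuesday of its month.
1st Tuesday of January 2021: Jan 5 2021.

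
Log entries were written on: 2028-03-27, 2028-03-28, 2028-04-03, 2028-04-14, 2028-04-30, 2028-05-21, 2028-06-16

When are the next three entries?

The spacing grows by 5 each time: 1, 6, 11, 16, 21, 26 days.
Next gap: 31 days. 2028-06-16 + 31 days = 2028-07-17.
Next gap: 36 days. 2028-07-17 + 36 days = 2028-08-22.
Next gap: 41 days. 2028-08-22 + 41 days = 2028-10-02.

2028-07-17, 2028-08-22, 2028-10-02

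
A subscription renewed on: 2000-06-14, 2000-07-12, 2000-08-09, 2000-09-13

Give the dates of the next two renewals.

These are Wednesdays at 28- or 35-day spacing (28, 28, 35).
The pattern: 2nd Wednesday of the month.
2nd Wednesday of October 2000: 2000-10-11.
November 2000 — 2nd Wednesday is 2000-11-08.

2000-10-11, 2000-11-08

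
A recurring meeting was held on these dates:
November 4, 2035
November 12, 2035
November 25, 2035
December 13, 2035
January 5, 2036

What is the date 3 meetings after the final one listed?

April 13, 2036

Intervals are 8, 13, 18, 23 days — an arithmetic progression with common difference 5.
Next gap: 28 days. January 5, 2036 + 28 days = February 2, 2036.
Next gap: 33 days. February 2, 2036 + 33 days = March 6, 2036.
Next gap: 38 days. March 6, 2036 + 38 days = April 13, 2036.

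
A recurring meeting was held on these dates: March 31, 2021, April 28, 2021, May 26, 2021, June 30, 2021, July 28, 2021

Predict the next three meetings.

Every date is a Wednesday; gaps 28, 28, 35, 28 days.
Each is the last Wednesday of its month (at least one falls on the 29th or later, ruling out '4th Wednesday').
Last Wednesday of August 2021: August 25, 2021.
September 2021 ends with Wednesday September 29, 2021.
Last Wednesday of October 2021: October 27, 2021.

August 25, 2021; September 29, 2021; October 27, 2021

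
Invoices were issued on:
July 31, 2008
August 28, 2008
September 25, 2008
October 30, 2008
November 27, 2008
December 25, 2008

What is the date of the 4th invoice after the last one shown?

All Thursdays; the gaps (28, 28, 35, 28, 28) vary with month length.
This is the last Thursday of each month.
January 2009 ends with Thursday January 29, 2009.
Last Thursday of February 2009: February 26, 2009.
Last Thursday of March 2009: March 26, 2009.
April 2009 ends with Thursday April 30, 2009.

April 30, 2009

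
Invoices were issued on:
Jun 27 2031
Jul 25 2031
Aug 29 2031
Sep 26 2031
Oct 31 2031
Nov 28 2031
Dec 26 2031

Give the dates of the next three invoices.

Jan 30 2032, Feb 27 2032, Mar 26 2032

All Fridays; the gaps (28, 35, 28, 35, 28, 28) vary with month length.
This is the last Friday of each month.
Last Friday of January 2032: Jan 30 2032.
February 2032 ends with Friday Feb 27 2032.
March 2032 ends with Friday Mar 26 2032.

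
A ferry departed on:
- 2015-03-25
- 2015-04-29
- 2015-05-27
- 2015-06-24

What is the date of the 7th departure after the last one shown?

All Wednesdays; the gaps (35, 28, 28) vary with month length.
This is the last Wednesday of each month.
July 2015 ends with Wednesday 2015-07-29.
August 2015 ends with Wednesday 2015-08-26.
Last Wednesday of September 2015: 2015-09-30.
October 2015 ends with Wednesday 2015-10-28.
Last Wednesday of November 2015: 2015-11-25.
Last Wednesday of December 2015: 2015-12-30.
January 2016 ends with Wednesday 2016-01-27.

2016-01-27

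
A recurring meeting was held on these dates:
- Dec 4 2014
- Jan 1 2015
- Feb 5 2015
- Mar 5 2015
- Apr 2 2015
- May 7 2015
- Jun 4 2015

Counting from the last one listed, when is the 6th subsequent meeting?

Dec 3 2015

Gaps: 28, 35, 28, 28, 35, 28 days — a mix of 28 and 35. Every date is a Thursday.
Each is the 1st Thursday of its month.
1st Thursday of July 2015: Jul 2 2015.
August 2015 — 1st Thursday is Aug 6 2015.
September 2015 — 1st Thursday is Sep 3 2015.
October 2015 — 1st Thursday is Oct 1 2015.
November 2015 — 1st Thursday is Nov 5 2015.
1st Thursday of December 2015: Dec 3 2015.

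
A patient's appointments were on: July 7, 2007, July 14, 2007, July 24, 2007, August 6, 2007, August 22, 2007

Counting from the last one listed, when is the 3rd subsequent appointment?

October 27, 2007

Gaps: 7, 10, 13, 16 days — each gap is 3 larger than the previous one.
Next gap: 19 days. August 22, 2007 + 19 days = September 10, 2007.
Next gap: 22 days. September 10, 2007 + 22 days = October 2, 2007.
Next gap: 25 days. October 2, 2007 + 25 days = October 27, 2007.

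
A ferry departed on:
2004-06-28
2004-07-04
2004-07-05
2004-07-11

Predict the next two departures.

2004-07-12, 2004-07-18

Gaps: 6, 1, 6 days — not constant, but cyclic with period 2.
The events fall on every Monday and Sunday.
Next Monday: 2004-07-12.
The following Sunday is 2004-07-18.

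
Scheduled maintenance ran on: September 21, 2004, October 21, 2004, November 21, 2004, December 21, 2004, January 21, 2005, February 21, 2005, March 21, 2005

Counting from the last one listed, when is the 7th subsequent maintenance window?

Gaps: 30, 31, 30, 31, 31, 28 days — not constant. Every event is on the 21st of the month.
Pattern: the 21st of each month.
April 2005: April 21, 2005.
May 2005: May 21, 2005.
June 2005: June 21, 2005.
July 2005: July 21, 2005.
Next: August 2005 → August 21, 2005.
September 2005: September 21, 2005.
October 2005: October 21, 2005.

October 21, 2005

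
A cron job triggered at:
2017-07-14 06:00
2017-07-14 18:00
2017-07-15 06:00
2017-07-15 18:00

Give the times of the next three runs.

2017-07-16 06:00, 2017-07-16 18:00, 2017-07-17 06:00

The interval is a steady 12 hours (12, 12, 12).
2017-07-15 18:00 + 12 h = 2017-07-16 06:00.
2017-07-16 06:00 + 12 h = 2017-07-16 18:00.
2017-07-16 18:00 + 12 h = 2017-07-17 06:00.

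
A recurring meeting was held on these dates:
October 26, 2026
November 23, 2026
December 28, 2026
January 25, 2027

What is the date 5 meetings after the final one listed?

June 28, 2027

All dates are Mondays, 28, 35, 28 days apart.
Specifically, the 4th Monday of each month.
February 2027 — 4th Monday is February 22, 2027.
4th Monday of March 2027: March 22, 2027.
4th Monday of April 2027: April 26, 2027.
May 2027 — 4th Monday is May 24, 2027.
June 2027 — 4th Monday is June 28, 2027.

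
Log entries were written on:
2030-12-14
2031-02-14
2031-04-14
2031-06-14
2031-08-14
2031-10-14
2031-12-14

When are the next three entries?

2032-02-14, 2032-04-14, 2032-06-14

The day-of-month is always 14 (62, 59, 61, 61, 61, 61 days between events).
So this recurs on the 14th of every 2 months.
February 2032: 2032-02-14.
April 2032: 2032-04-14.
June 2032: 2032-06-14.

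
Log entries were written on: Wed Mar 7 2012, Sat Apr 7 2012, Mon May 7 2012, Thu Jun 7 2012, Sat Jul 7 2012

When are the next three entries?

Each date is the 7th; the gaps (31, 30, 31, 30) track the month lengths.
The rule is the 7th of each month.
Next: August 2012 → Tue Aug 7 2012.
September 2012: Fri Sep 7 2012.
Next: October 2012 → Sun Oct 7 2012.

Tue Aug 7 2012, Fri Sep 7 2012, Sun Oct 7 2012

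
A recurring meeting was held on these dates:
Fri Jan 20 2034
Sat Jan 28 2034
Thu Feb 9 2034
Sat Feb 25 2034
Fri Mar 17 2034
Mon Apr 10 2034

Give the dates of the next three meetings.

Gaps: 8, 12, 16, 20, 24 days — each gap is 4 larger than the previous one.
Next gap: 28 days. Mon Apr 10 2034 + 28 days = Mon May 8 2034.
Next gap: 32 days. Mon May 8 2034 + 32 days = Fri Jun 9 2034.
Next gap: 36 days. Fri Jun 9 2034 + 36 days = Sat Jul 15 2034.

Mon May 8 2034, Fri Jun 9 2034, Sat Jul 15 2034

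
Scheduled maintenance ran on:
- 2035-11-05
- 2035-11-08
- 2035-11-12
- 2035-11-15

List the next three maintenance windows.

2035-11-19, 2035-11-22, 2035-11-26

The gap pattern 3, 4, 3 repeats every 2 events.
These are the Mondays and Thursdays of each week.
The following Monday is 2035-11-19.
Next Thursday: 2035-11-22.
Next Monday: 2035-11-26.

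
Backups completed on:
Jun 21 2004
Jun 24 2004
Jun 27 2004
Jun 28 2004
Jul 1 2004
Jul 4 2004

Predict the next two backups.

The gap pattern 3, 3, 1, 3, 3 repeats every 3 events.
These are the Mondays, Thursdays and Sundays of each week.
Next Monday: Jul 5 2004.
Next Thursday: Jul 8 2004.

Jul 5 2004, Jul 8 2004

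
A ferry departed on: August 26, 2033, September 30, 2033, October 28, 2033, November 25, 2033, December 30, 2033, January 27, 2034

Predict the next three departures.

February 24, 2034; March 31, 2034; April 28, 2034

These are Fridays with 35, 28, 28, 35, 28-day gaps.
Each is the final Friday of its month — September 30, 2033 is past the 28th, so '4th Friday' doesn't fit.
Last Friday of February 2034: February 24, 2034.
Last Friday of March 2034: March 31, 2034.
April 2034 ends with Friday April 28, 2034.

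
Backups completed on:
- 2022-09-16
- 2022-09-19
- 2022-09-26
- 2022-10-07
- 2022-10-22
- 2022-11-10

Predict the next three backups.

The spacing grows by 4 each time: 3, 7, 11, 15, 19 days.
Next gap: 23 days. 2022-11-10 + 23 days = 2022-12-03.
Next gap: 27 days. 2022-12-03 + 27 days = 2022-12-30.
Next gap: 31 days. 2022-12-30 + 31 days = 2023-01-30.

2022-12-03, 2022-12-30, 2023-01-30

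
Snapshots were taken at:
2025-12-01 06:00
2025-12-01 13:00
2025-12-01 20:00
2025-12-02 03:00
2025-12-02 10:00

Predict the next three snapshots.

Spacing: 7, 7, 7, 7 h — constant 7 h.
2025-12-02 10:00 + 7 h = 2025-12-02 17:00.
2025-12-02 17:00 + 7 h = 2025-12-03 00:00.
2025-12-03 00:00 + 7 h = 2025-12-03 07:00.

2025-12-02 17:00, 2025-12-03 00:00, 2025-12-03 07:00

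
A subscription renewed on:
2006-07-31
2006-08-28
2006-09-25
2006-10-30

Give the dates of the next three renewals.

2006-11-27, 2006-12-25, 2007-01-29

All Mondays; the gaps (28, 28, 35) vary with month length.
This is the last Monday of each month.
Last Monday of November 2006: 2006-11-27.
Last Monday of December 2006: 2006-12-25.
Last Monday of January 2007: 2007-01-29.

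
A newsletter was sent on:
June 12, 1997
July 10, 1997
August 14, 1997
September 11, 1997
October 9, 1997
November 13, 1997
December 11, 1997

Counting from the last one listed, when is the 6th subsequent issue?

Gaps: 28, 35, 28, 28, 35, 28 days — a mix of 28 and 35. Every date is a Thursday.
Each is the 2nd Thursday of its month.
January 1998 — 2nd Thursday is January 8, 1998.
2nd Thursday of February 1998: February 12, 1998.
2nd Thursday of March 1998: March 12, 1998.
April 1998 — 2nd Thursday is April 9, 1998.
May 1998 — 2nd Thursday is May 14, 1998.
2nd Thursday of June 1998: June 11, 1998.

June 11, 1998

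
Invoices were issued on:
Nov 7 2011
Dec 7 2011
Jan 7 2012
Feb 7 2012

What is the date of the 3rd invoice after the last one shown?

Each date is the 7th; the gaps (30, 31, 31) track the month lengths.
The rule is the 7th of each month.
Next: March 2012 → Mar 7 2012.
Next: April 2012 → Apr 7 2012.
Next: May 2012 → May 7 2012.

May 7 2012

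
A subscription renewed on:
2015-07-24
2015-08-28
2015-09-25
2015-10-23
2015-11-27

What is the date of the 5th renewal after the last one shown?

2016-04-22

All dates are Fridays, 35, 28, 28, 35 days apart.
Specifically, the 4th Friday of each month.
December 2015 — 4th Friday is 2015-12-25.
January 2016 — 4th Friday is 2016-01-22.
4th Friday of February 2016: 2016-02-26.
4th Friday of March 2016: 2016-03-25.
April 2016 — 4th Friday is 2016-04-22.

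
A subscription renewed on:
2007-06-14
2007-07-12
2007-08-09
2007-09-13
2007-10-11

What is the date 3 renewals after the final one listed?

2008-01-10

All dates are Thursdays, 28, 28, 35, 28 days apart.
Specifically, the 2nd Thursday of each month.
November 2007 — 2nd Thursday is 2007-11-08.
December 2007 — 2nd Thursday is 2007-12-13.
2nd Thursday of January 2008: 2008-01-10.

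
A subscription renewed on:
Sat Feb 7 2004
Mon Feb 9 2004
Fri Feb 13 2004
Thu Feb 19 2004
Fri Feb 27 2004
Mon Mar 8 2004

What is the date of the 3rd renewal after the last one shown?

Gaps: 2, 4, 6, 8, 10 days — each gap is 2 larger than the previous one.
Next gap: 12 days. Mon Mar 8 2004 + 12 days = Sat Mar 20 2004.
Next gap: 14 days. Sat Mar 20 2004 + 14 days = Sat Apr 3 2004.
Next gap: 16 days. Sat Apr 3 2004 + 16 days = Mon Apr 19 2004.

Mon Apr 19 2004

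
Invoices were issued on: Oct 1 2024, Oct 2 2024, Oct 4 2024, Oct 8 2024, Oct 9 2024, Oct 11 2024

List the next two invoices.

The gap pattern 1, 2, 4, 1, 2 repeats every 3 events.
These are the Tuesdays, Wednesdays and Fridays of each week.
The following Tuesday is Oct 15 2024.
Next Wednesday: Oct 16 2024.

Oct 15 2024, Oct 16 2024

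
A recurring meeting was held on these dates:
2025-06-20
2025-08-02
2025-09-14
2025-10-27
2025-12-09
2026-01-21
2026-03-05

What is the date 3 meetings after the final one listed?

2026-07-12

Gaps between consecutive events: 43, 43, 43, 43, 43, 43 days — a constant 43-day interval.
2026-03-05 + 43 days = 2026-04-17.
2026-04-17 + 43 days = 2026-05-30.
2026-05-30 + 43 days = 2026-07-12.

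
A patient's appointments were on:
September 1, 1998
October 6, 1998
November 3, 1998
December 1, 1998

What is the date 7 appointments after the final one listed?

July 6, 1999

These are Tuesdays at 28- or 35-day spacing (35, 28, 28).
The pattern: 1st Tuesday of the month.
January 1999 — 1st Tuesday is January 5, 1999.
1st Tuesday of February 1999: February 2, 1999.
1st Tuesday of March 1999: March 2, 1999.
1st Tuesday of April 1999: April 6, 1999.
1st Tuesday of May 1999: May 4, 1999.
1st Tuesday of June 1999: June 1, 1999.
July 1999 — 1st Tuesday is July 6, 1999.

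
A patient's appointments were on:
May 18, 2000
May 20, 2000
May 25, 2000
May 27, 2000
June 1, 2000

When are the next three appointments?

June 3, 2000; June 8, 2000; June 10, 2000

Every event lands on a Thursday or Saturday (gaps cycle 2, 5, 2, 5).
So the schedule is: every Thursday and Saturday.
The following Saturday is June 3, 2000.
Next Thursday: June 8, 2000.
Next Saturday: June 10, 2000.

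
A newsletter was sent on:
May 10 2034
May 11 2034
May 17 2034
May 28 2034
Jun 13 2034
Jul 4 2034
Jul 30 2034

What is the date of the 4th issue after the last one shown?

Dec 31 2034

Gaps: 1, 6, 11, 16, 21, 26 days — each gap is 5 larger than the previous one.
Next gap: 31 days. Jul 30 2034 + 31 days = Aug 30 2034.
Next gap: 36 days. Aug 30 2034 + 36 days = Oct 5 2034.
Next gap: 41 days. Oct 5 2034 + 41 days = Nov 15 2034.
Next gap: 46 days. Nov 15 2034 + 46 days = Dec 31 2034.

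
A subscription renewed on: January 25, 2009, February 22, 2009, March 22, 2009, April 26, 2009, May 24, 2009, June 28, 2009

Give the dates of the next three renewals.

July 26, 2009; August 23, 2009; September 27, 2009

All dates are Sundays, 28, 28, 35, 28, 35 days apart.
Specifically, the 4th Sunday of each month.
4th Sunday of July 2009: July 26, 2009.
August 2009 — 4th Sunday is August 23, 2009.
September 2009 — 4th Sunday is September 27, 2009.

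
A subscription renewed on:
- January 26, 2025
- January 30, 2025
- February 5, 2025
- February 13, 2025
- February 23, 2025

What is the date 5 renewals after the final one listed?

May 14, 2025

Intervals are 4, 6, 8, 10 days — an arithmetic progression with common difference 2.
Next gap: 12 days. February 23, 2025 + 12 days = March 7, 2025.
Next gap: 14 days. March 7, 2025 + 14 days = March 21, 2025.
Next gap: 16 days. March 21, 2025 + 16 days = April 6, 2025.
Next gap: 18 days. April 6, 2025 + 18 days = April 24, 2025.
Next gap: 20 days. April 24, 2025 + 20 days = May 14, 2025.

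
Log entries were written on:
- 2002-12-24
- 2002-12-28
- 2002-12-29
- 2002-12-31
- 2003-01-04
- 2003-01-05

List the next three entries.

The gap pattern 4, 1, 2, 4, 1 repeats every 3 events.
These are the Tuesdays, Saturdays and Sundays of each week.
Next Tuesday: 2003-01-07.
The following Saturday is 2003-01-11.
Next Sunday: 2003-01-12.

2003-01-07, 2003-01-11, 2003-01-12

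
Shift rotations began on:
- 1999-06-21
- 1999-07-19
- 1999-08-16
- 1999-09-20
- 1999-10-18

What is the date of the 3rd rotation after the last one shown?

2000-01-17

Gaps: 28, 28, 35, 28 days — a mix of 28 and 35. Every date is a Monday.
Each is the 3rd Monday of its month.
3rd Monday of November 1999: 1999-11-15.
3rd Monday of December 1999: 1999-12-20.
3rd Monday of January 2000: 2000-01-17.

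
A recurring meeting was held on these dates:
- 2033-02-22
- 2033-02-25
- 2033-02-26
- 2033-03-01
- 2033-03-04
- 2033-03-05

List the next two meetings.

Gaps: 3, 1, 3, 3, 1 days — not constant, but cyclic with period 3.
The events fall on every Tuesday, Friday and Saturday.
The following Tuesday is 2033-03-08.
The following Friday is 2033-03-11.

2033-03-08, 2033-03-11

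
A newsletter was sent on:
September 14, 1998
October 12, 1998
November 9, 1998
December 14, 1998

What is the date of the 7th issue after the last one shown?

These are Mondays at 28- or 35-day spacing (28, 28, 35).
The pattern: 2nd Monday of the month.
2nd Monday of January 1999: January 11, 1999.
2nd Monday of February 1999: February 8, 1999.
March 1999 — 2nd Monday is March 8, 1999.
2nd Monday of April 1999: April 12, 1999.
May 1999 — 2nd Monday is May 10, 1999.
2nd Monday of June 1999: June 14, 1999.
2nd Monday of July 1999: July 12, 1999.

July 12, 1999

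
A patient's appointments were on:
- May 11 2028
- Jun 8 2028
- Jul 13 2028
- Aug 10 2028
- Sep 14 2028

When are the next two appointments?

All dates are Thursdays, 28, 35, 28, 35 days apart.
Specifically, the 2nd Thursday of each month.
October 2028 — 2nd Thursday is Oct 12 2028.
2nd Thursday of November 2028: Nov 9 2028.

Oct 12 2028, Nov 9 2028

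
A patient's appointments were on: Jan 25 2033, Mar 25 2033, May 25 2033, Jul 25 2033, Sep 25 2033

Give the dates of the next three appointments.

Nov 25 2033, Jan 25 2034, Mar 25 2034

Each date is the 25th; the gaps (59, 61, 61, 62) track the month lengths.
The rule is the 25th of every 2 months.
Next: November 2033 → Nov 25 2033.
January 2034: Jan 25 2034.
March 2034: Mar 25 2034.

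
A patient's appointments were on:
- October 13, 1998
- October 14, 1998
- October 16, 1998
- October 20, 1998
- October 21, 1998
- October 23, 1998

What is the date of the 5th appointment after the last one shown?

The gap pattern 1, 2, 4, 1, 2 repeats every 3 events.
These are the Tuesdays, Wednesdays and Fridays of each week.
The following Tuesday is October 27, 1998.
Next Wednesday: October 28, 1998.
Next Friday: October 30, 1998.
The following Tuesday is November 3, 1998.
Next Wednesday: November 4, 1998.

November 4, 1998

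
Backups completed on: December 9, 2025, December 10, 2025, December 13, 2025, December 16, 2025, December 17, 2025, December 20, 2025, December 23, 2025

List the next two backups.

December 24, 2025; December 27, 2025

Every event lands on a Tuesday or Wednesday or Saturday (gaps cycle 1, 3, 3, 1, 3, 3).
So the schedule is: every Tuesday, Wednesday and Saturday.
The following Wednesday is December 24, 2025.
The following Saturday is December 27, 2025.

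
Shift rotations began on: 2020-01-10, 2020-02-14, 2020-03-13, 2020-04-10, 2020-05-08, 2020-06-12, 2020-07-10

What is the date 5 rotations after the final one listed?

2020-12-11

All dates are Fridays, 35, 28, 28, 28, 35, 28 days apart.
Specifically, the 2nd Friday of each month.
2nd Friday of August 2020: 2020-08-14.
September 2020 — 2nd Friday is 2020-09-11.
October 2020 — 2nd Friday is 2020-10-09.
2nd Friday of November 2020: 2020-11-13.
2nd Friday of December 2020: 2020-12-11.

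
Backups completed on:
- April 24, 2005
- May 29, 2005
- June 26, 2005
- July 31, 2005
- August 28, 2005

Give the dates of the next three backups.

September 25, 2005; October 30, 2005; November 27, 2005

These are Sundays with 35, 28, 35, 28-day gaps.
Each is the final Sunday of its month — May 29, 2005 is past the 28th, so '4th Sunday' doesn't fit.
Last Sunday of September 2005: September 25, 2005.
October 2005 ends with Sunday October 30, 2005.
Last Sunday of November 2005: November 27, 2005.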